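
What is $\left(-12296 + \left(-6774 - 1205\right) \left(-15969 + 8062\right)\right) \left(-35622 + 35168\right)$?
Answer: $-28637256278$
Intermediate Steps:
$\left(-12296 + \left(-6774 - 1205\right) \left(-15969 + 8062\right)\right) \left(-35622 + 35168\right) = \left(-12296 - -63089953\right) \left(-454\right) = \left(-12296 + 63089953\right) \left(-454\right) = 63077657 \left(-454\right) = -28637256278$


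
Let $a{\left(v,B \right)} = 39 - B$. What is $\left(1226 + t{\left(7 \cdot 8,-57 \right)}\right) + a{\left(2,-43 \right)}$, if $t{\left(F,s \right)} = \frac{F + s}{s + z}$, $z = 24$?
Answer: $\frac{43165}{33} \approx 1308.0$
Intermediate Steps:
$t{\left(F,s \right)} = \frac{F + s}{24 + s}$ ($t{\left(F,s \right)} = \frac{F + s}{s + 24} = \frac{F + s}{24 + s}$)
$\left(1226 + t{\left(7 \cdot 8,-57 \right)}\right) + a{\left(2,-43 \right)} = \left(1226 + \frac{7 \cdot 8 - 57}{24 - 57}\right) + \left(39 - -43\right) = \left(1226 + \frac{56 - 57}{-33}\right) + \left(39 + 43\right) = \left(1226 - - \frac{1}{33}\right) + 82 = \left(1226 + \frac{1}{33}\right) + 82 = \frac{40459}{33} + 82 = \frac{43165}{33}$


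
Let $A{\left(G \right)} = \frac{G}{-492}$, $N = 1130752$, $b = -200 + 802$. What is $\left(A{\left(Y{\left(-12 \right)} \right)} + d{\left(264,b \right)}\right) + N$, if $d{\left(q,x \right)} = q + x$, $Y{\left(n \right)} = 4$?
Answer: $\frac{139189013}{123} \approx 1.1316 \cdot 10^{6}$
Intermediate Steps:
$b = 602$
$A{\left(G \right)} = - \frac{G}{492}$ ($A{\left(G \right)} = G \left(- \frac{1}{492}\right) = - \frac{G}{492}$)
$\left(A{\left(Y{\left(-12 \right)} \right)} + d{\left(264,b \right)}\right) + N = \left(\left(- \frac{1}{492}\right) 4 + \left(264 + 602\right)\right) + 1130752 = \left(- \frac{1}{123} + 866\right) + 1130752 = \frac{106517}{123} + 1130752 = \frac{139189013}{123}$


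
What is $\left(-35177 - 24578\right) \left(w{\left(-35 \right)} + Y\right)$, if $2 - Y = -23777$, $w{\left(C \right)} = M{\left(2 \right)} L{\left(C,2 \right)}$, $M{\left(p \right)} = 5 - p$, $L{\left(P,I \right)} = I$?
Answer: $-1421272675$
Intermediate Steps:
$w{\left(C \right)} = 6$ ($w{\left(C \right)} = \left(5 - 2\right) 2 = 3 \cdot 2 = 6$)
$Y = 23779$ ($Y = 2 - -23777 = 2 + 23777 = 23779$)
$\left(-35177 - 24578\right) \left(w{\left(-35 \right)} + Y\right) = \left(-35177 - 24578\right) \left(6 + 23779\right) = \left(-59755\right) 23785 = -1421272675$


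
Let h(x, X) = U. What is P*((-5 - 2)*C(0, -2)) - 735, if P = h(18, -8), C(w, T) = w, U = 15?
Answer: -735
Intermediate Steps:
h(x, X) = 15
P = 15
P*((-5 - 2)*C(0, -2)) - 735 = 15*((-5 - 2)*0) - 735 = 15*(-7*0) - 735 = 15*0 - 735 = 0 - 735 = -735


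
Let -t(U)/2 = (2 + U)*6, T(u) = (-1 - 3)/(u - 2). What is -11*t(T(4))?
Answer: 0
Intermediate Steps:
T(u) = -4/(-2 + u)
t(U) = -24 - 12*U (t(U) = -2*(2 + U)*6 = -2*(12 + 6*U) = -24 - 12*U)
-11*t(T(4)) = -11*(-24 - (-48)/(-2 + 4)) = -11*(-24 - (-48)/2) = -11*(-24 - 12*(-2)) = -11*(-24 + 24) = -11*0 = 0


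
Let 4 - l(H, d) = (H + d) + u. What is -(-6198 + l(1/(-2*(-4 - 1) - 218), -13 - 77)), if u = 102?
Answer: 1290847/208 ≈ 6206.0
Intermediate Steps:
l(H, d) = -98 - H - d (l(H, d) = 4 - ((H + d) + 102) = 4 - (102 + H + d) = 4 + (-102 - H - d) = -98 - H - d)
-(-6198 + l(1/(-2*(-4 - 1) - 218), -13 - 77)) = -(-6198 + (-98 - 1/(-2*(-4 - 1) - 218) - (-13 - 77))) = -(-6198 + (-98 - 1/(-2*(-5) - 218) - 1*(-90))) = -(-6198 + (-98 - 1/(10 - 218) + 90)) = -(-6198 + (-98 - 1/(-208) + 90)) = -(-6198 + (-98 - 1*(-1/208) + 90)) = -(-6198 + (-98 + 1/208 + 90)) = -(-6198 - 1663/208) = -1*(-1290847/208) = 1290847/208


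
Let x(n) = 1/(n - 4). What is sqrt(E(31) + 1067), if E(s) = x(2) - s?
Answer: sqrt(4142)/2 ≈ 32.179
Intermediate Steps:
x(n) = 1/(-4 + n)
E(s) = -1/2 - s (E(s) = 1/(-4 + 2) - s = 1/(-2) - s = -1/2 - s)
sqrt(E(31) + 1067) = sqrt((-1/2 - 1*31) + 1067) = sqrt((-1/2 - 31) + 1067) = sqrt(-63/2 + 1067) = sqrt(2071/2) = sqrt(4142)/2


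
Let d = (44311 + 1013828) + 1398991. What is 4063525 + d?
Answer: 6520655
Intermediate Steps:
d = 2457130 (d = 1058139 + 1398991 = 2457130)
4063525 + d = 4063525 + 2457130 = 6520655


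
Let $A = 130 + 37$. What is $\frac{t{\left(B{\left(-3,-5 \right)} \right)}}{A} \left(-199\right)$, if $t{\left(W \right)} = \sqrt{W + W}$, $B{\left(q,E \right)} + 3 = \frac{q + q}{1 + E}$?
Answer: $- \frac{199 i \sqrt{3}}{167} \approx - 2.0639 i$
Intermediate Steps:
$A = 167$
$B{\left(q,E \right)} = -3 + \frac{2 q}{1 + E}$ ($B{\left(q,E \right)} = -3 + \frac{q + q}{1 + E} = -3 + \frac{2 q}{1 + E}$)
$t{\left(W \right)} = \sqrt{2} \sqrt{W}$ ($t{\left(W \right)} = \sqrt{2 W} = \sqrt{2} \sqrt{W}$)
$\frac{t{\left(B{\left(-3,-5 \right)} \right)}}{A} \left(-199\right) = \frac{\sqrt{2} \sqrt{\frac{-3 - -15 + 2 \left(-3\right)}{1 - 5}}}{167} \left(-199\right) = \sqrt{2} \sqrt{\frac{-3 + 15 - 6}{-4}} \cdot \frac{1}{167} \left(-199\right) = \sqrt{2} \sqrt{\left(- \frac{1}{4}\right) 6} \cdot \frac{1}{167} \left(-199\right) = \sqrt{2} \sqrt{- \frac{3}{2}} \cdot \frac{1}{167} \left(-199\right) = \sqrt{2} \frac{i \sqrt{6}}{2} \cdot \frac{1}{167} \left(-199\right) = i \sqrt{3} \cdot \frac{1}{167} \left(-199\right) = \frac{i \sqrt{3}}{167} \left(-199\right) = - \frac{199 i \sqrt{3}}{167}$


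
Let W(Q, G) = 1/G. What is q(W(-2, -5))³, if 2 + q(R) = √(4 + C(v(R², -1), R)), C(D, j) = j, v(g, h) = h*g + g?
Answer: -154/5 + 79*√95/25 ≈ -0.00012987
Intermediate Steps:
v(g, h) = g + g*h (v(g, h) = g*h + g = g + g*h)
q(R) = -2 + √(4 + R)
q(W(-2, -5))³ = (-2 + √(4 + 1/(-5)))³ = (-2 + √(4 - ⅕))³ = (-2 + √(19/5))³ = (-2 + √95/5)³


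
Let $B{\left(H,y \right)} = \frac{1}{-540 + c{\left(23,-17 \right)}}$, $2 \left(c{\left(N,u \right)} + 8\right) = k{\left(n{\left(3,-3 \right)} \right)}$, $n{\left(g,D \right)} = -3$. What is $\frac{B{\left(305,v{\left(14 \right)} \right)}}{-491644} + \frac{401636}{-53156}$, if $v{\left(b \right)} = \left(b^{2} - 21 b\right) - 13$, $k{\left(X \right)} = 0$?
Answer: $- \frac{197461929487}{26133828464} \approx -7.5558$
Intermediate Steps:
$c{\left(N,u \right)} = -8$ ($c{\left(N,u \right)} = -8 + \frac{1}{2} \cdot 0 = -8 + 0 = -8$)
$v{\left(b \right)} = -13 + b^{2} - 21 b$
$B{\left(H,y \right)} = - \frac{1}{548}$ ($B{\left(H,y \right)} = \frac{1}{-540 - 8} = \frac{1}{-548} = - \frac{1}{548}$)
$\frac{B{\left(305,v{\left(14 \right)} \right)}}{-491644} + \frac{401636}{-53156} = - \frac{1}{548 \left(-491644\right)} + \frac{401636}{-53156} = \left(- \frac{1}{548}\right) \left(- \frac{1}{491644}\right) + 401636 \left(- \frac{1}{53156}\right) = \frac{1}{269420912} - \frac{100409}{13289} = - \frac{197461929487}{26133828464}$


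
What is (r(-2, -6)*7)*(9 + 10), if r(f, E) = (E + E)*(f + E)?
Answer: 12768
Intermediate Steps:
r(f, E) = 2*E*(E + f) (r(f, E) = (2*E)*(E + f) = 2*E*(E + f))
(r(-2, -6)*7)*(9 + 10) = ((2*(-6)*(-6 - 2))*7)*(9 + 10) = ((2*(-6)*(-8))*7)*19 = (96*7)*19 = 672*19 = 12768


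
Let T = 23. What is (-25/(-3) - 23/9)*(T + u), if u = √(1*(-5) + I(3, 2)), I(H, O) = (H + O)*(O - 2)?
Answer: 1196/9 + 52*I*√5/9 ≈ 132.89 + 12.92*I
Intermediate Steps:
I(H, O) = (-2 + O)*(H + O) (I(H, O) = (H + O)*(-2 + O) = (-2 + O)*(H + O))
u = I*√5 (u = √(1*(-5) + (2² - 2*3 - 2*2 + 3*2)) = √(-5 + (4 - 6 - 4 + 6)) = √(-5 + 0) = √(-5) = I*√5 ≈ 2.2361*I)
(-25/(-3) - 23/9)*(T + u) = (-25/(-3) - 23/9)*(23 + I*√5) = (-25*(-⅓) - 23*⅑)*(23 + I*√5) = (25/3 - 23/9)*(23 + I*√5) = 52*(23 + I*√5)/9 = 1196/9 + 52*I*√5/9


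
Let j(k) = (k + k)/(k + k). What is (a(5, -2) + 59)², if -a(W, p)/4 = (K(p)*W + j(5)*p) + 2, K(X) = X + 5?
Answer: 1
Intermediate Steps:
j(k) = 1 (j(k) = (2*k)/((2*k)) = (2*k)*(1/(2*k)) = 1)
K(X) = 5 + X
a(W, p) = -8 - 4*p - 4*W*(5 + p) (a(W, p) = -4*(((5 + p)*W + 1*p) + 2) = -4*((W*(5 + p) + p) + 2) = -4*((p + W*(5 + p)) + 2) = -4*(2 + p + W*(5 + p)) = -8 - 4*p - 4*W*(5 + p))
(a(5, -2) + 59)² = ((-8 - 4*(-2) - 4*5*(5 - 2)) + 59)² = ((-8 + 8 - 4*5*3) + 59)² = ((-8 + 8 - 60) + 59)² = (-60 + 59)² = (-1)² = 1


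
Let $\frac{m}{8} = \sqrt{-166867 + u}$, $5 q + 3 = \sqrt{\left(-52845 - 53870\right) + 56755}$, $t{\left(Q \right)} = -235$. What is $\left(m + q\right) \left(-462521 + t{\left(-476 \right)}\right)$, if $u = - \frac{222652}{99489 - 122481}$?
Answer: $\frac{1388268}{5} - \frac{925512 i \sqrt{12490}}{5} - \frac{617008 i \sqrt{1378220740761}}{479} \approx 2.7765 \cdot 10^{5} - 1.5329 \cdot 10^{9} i$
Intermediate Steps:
$q = - \frac{3}{5} + \frac{2 i \sqrt{12490}}{5}$ ($q = - \frac{3}{5} + \frac{\sqrt{\left(-52845 - 53870\right) + 56755}}{5} = - \frac{3}{5} + \frac{\sqrt{-106715 + 56755}}{5} = - \frac{3}{5} + \frac{\sqrt{-49960}}{5} = - \frac{3}{5} + \frac{2 i \sqrt{12490}}{5} \approx -0.6 + 44.703 i$)
$u = \frac{55663}{5748}$ ($u = - \frac{222652}{99489 - 122481} = - \frac{222652}{-22992} = \left(-222652\right) \left(- \frac{1}{22992}\right) = \frac{55663}{5748} \approx 9.6839$)
$m = \frac{4 i \sqrt{1378220740761}}{1437}$ ($m = 8 \sqrt{-166867 + \frac{55663}{5748}} = 8 \sqrt{- \frac{959095853}{5748}} = 8 \frac{i \sqrt{1378220740761}}{2874} = \frac{4 i \sqrt{1378220740761}}{1437} \approx 3267.9 i$)
$\left(m + q\right) \left(-462521 + t{\left(-476 \right)}\right) = \left(\frac{4 i \sqrt{1378220740761}}{1437} - \left(\frac{3}{5} - \frac{2 i \sqrt{12490}}{5}\right)\right) \left(-462521 - 235\right) = \left(- \frac{3}{5} + \frac{2 i \sqrt{12490}}{5} + \frac{4 i \sqrt{1378220740761}}{1437}\right) \left(-462756\right) = \frac{1388268}{5} - \frac{925512 i \sqrt{12490}}{5} - \frac{617008 i \sqrt{1378220740761}}{479}$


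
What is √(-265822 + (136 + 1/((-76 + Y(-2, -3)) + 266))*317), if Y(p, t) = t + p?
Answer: I*√7622191105/185 ≈ 471.92*I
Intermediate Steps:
Y(p, t) = p + t
√(-265822 + (136 + 1/((-76 + Y(-2, -3)) + 266))*317) = √(-265822 + (136 + 1/((-76 + (-2 - 3)) + 266))*317) = √(-265822 + (136 + 1/((-76 - 5) + 266))*317) = √(-265822 + (136 + 1/(-81 + 266))*317) = √(-265822 + (136 + 1/185)*317) = √(-265822 + (25161/185)*317) = √(-265822 + 7976037/185) = √(-41201033/185) = I*√7622191105/185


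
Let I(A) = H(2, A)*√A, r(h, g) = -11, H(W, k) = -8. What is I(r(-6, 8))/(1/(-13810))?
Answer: 110480*I*√11 ≈ 3.6642e+5*I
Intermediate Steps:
I(A) = -8*√A
I(r(-6, 8))/(1/(-13810)) = (-8*I*√11)/(1/(-13810)) = (-8*I*√11)/(-1/13810) = -8*I*√11*(-13810) = 110480*I*√11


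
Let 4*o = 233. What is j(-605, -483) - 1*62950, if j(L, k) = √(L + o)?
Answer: -62950 + 27*I*√3/2 ≈ -62950.0 + 23.383*I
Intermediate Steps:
o = 233/4 (o = (¼)*233 = 233/4 ≈ 58.250)
j(L, k) = √(233/4 + L) (j(L, k) = √(L + 233/4) = √(233/4 + L))
j(-605, -483) - 1*62950 = √(233 + 4*(-605))/2 - 1*62950 = √(233 - 2420)/2 - 62950 = √(-2187)/2 - 62950 = (27*I*√3)/2 - 62950 = 27*I*√3/2 - 62950 = -62950 + 27*I*√3/2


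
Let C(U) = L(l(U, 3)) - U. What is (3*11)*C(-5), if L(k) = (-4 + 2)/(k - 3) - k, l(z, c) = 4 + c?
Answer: -165/2 ≈ -82.500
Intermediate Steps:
L(k) = -k - 2/(-3 + k) (L(k) = -2/(-3 + k) - k = -k - 2/(-3 + k))
C(U) = -15/2 - U (C(U) = (-2 - (4 + 3)² + 3*(4 + 3))/(-3 + (4 + 3)) - U = (-2 - 1*7² + 3*7)/(-3 + 7) - U = (-2 - 1*49 + 21)/4 - U = (-2 - 49 + 21)/4 - U = (¼)*(-30) - U = -15/2 - U)
(3*11)*C(-5) = (3*11)*(-15/2 - 1*(-5)) = 33*(-15/2 + 5) = 33*(-5/2) = -165/2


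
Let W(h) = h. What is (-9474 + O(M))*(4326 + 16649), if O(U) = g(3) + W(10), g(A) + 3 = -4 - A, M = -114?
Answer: -198717150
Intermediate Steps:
g(A) = -7 - A (g(A) = -3 + (-4 - A) = -7 - A)
O(U) = 0 (O(U) = (-7 - 1*3) + 10 = (-7 - 3) + 10 = -10 + 10 = 0)
(-9474 + O(M))*(4326 + 16649) = (-9474 + 0)*(4326 + 16649) = -9474*20975 = -198717150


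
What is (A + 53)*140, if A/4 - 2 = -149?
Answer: -74900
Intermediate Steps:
A = -588 (A = 8 + 4*(-149) = 8 - 596 = -588)
(A + 53)*140 = (-588 + 53)*140 = -535*140 = -74900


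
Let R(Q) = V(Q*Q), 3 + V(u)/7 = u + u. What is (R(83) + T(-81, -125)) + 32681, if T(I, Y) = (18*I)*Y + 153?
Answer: 311509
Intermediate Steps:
V(u) = -21 + 14*u (V(u) = -21 + 7*(u + u) = -21 + 7*(2*u) = -21 + 14*u)
R(Q) = -21 + 14*Q**2 (R(Q) = -21 + 14*(Q*Q) = -21 + 14*Q**2)
T(I, Y) = 153 + 18*I*Y (T(I, Y) = 18*I*Y + 153 = 153 + 18*I*Y)
(R(83) + T(-81, -125)) + 32681 = ((-21 + 14*83**2) + (153 + 18*(-81)*(-125))) + 32681 = ((-21 + 14*6889) + (153 + 182250)) + 32681 = ((-21 + 96446) + 182403) + 32681 = (96425 + 182403) + 32681 = 278828 + 32681 = 311509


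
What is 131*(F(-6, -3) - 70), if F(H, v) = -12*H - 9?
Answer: -917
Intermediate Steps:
F(H, v) = -9 - 12*H
131*(F(-6, -3) - 70) = 131*((-9 - 12*(-6)) - 70) = 131*((-9 + 72) - 70) = 131*(63 - 70) = 131*(-7) = -917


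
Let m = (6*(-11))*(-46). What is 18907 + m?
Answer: 21943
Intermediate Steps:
m = 3036 (m = -66*(-46) = 3036)
18907 + m = 18907 + 3036 = 21943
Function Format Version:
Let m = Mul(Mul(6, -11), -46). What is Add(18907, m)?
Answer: 21943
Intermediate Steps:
m = 3036 (m = Mul(-66, -46) = 3036)
Add(18907, m) = Add(18907, 3036) = 21943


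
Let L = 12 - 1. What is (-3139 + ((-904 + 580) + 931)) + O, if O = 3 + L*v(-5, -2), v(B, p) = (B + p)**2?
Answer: -1990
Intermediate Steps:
L = 11
O = 542 (O = 3 + 11*(-5 - 2)**2 = 3 + 11*(-7)**2 = 3 + 11*49 = 3 + 539 = 542)
(-3139 + ((-904 + 580) + 931)) + O = (-3139 + ((-904 + 580) + 931)) + 542 = (-3139 + (-324 + 931)) + 542 = (-3139 + 607) + 542 = -2532 + 542 = -1990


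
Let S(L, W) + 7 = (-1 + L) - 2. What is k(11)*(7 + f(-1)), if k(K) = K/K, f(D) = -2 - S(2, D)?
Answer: 13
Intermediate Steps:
S(L, W) = -10 + L (S(L, W) = -7 + ((-1 + L) - 2) = -7 + (-3 + L) = -10 + L)
f(D) = 6 (f(D) = -2 - (-10 + 2) = -2 - 1*(-8) = -2 + 8 = 6)
k(K) = 1
k(11)*(7 + f(-1)) = 1*(7 + 6) = 1*13 = 13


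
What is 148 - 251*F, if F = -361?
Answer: 90759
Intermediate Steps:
148 - 251*F = 148 - 251*(-361) = 148 + 90611 = 90759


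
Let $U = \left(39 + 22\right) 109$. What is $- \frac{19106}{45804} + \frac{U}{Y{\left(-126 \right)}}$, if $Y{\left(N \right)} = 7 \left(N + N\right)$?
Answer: $- \frac{28187815}{6733188} \approx -4.1864$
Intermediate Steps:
$Y{\left(N \right)} = 14 N$ ($Y{\left(N \right)} = 7 \cdot 2 N = 14 N$)
$U = 6649$ ($U = 61 \cdot 109 = 6649$)
$- \frac{19106}{45804} + \frac{U}{Y{\left(-126 \right)}} = - \frac{19106}{45804} + \frac{6649}{14 \left(-126\right)} = \left(-19106\right) \frac{1}{45804} + \frac{6649}{-1764} = - \frac{9553}{22902} + 6649 \left(- \frac{1}{1764}\right) = - \frac{9553}{22902} - \frac{6649}{1764} = - \frac{28187815}{6733188}$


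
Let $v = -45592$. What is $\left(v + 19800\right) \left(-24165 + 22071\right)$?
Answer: $54008448$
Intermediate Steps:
$\left(v + 19800\right) \left(-24165 + 22071\right) = \left(-45592 + 19800\right) \left(-24165 + 22071\right) = \left(-25792\right) \left(-2094\right) = 54008448$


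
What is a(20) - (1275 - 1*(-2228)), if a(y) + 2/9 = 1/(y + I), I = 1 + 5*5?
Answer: -1450325/414 ≈ -3503.2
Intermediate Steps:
I = 26 (I = 1 + 25 = 26)
a(y) = -2/9 + 1/(26 + y) (a(y) = -2/9 + 1/(y + 26) = -2/9 + 1/(26 + y))
a(20) - (1275 - 1*(-2228)) = (-43 - 2*20)/(9*(26 + 20)) - (1275 - 1*(-2228)) = (⅑)*(-43 - 40)/46 - (1275 + 2228) = (⅑)*(1/46)*(-83) - 1*3503 = -83/414 - 3503 = -1450325/414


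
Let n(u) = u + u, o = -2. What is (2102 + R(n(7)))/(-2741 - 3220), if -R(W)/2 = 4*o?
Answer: -706/1987 ≈ -0.35531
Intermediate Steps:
n(u) = 2*u
R(W) = 16 (R(W) = -8*(-2) = -2*(-8) = 16)
(2102 + R(n(7)))/(-2741 - 3220) = (2102 + 16)/(-2741 - 3220) = 2118/(-5961) = 2118*(-1/5961) = -706/1987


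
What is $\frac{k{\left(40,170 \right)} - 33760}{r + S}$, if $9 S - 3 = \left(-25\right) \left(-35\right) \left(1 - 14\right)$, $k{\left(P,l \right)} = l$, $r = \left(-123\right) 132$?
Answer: $\frac{151155}{78748} \approx 1.9195$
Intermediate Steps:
$r = -16236$
$S = - \frac{11372}{9}$ ($S = \frac{1}{3} + \frac{\left(-25\right) \left(-35\right) \left(1 - 14\right)}{9} = \frac{1}{3} + \frac{875 \left(1 - 14\right)}{9} = \frac{1}{3} + \frac{875 \left(-13\right)}{9} = \frac{1}{3} + \frac{1}{9} \left(-11375\right) = \frac{1}{3} - \frac{11375}{9} = - \frac{11372}{9} \approx -1263.6$)
$\frac{k{\left(40,170 \right)} - 33760}{r + S} = \frac{170 - 33760}{-16236 - \frac{11372}{9}} = - \frac{33590}{- \frac{157496}{9}} = \left(-33590\right) \left(- \frac{9}{157496}\right) = \frac{151155}{78748}$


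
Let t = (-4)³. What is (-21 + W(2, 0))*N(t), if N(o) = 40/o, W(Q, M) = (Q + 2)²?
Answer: 25/8 ≈ 3.1250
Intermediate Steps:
W(Q, M) = (2 + Q)²
t = -64
(-21 + W(2, 0))*N(t) = (-21 + (2 + 2)²)*(40/(-64)) = (-21 + 4²)*(40*(-1/64)) = (-21 + 16)*(-5/8) = -5*(-5/8) = 25/8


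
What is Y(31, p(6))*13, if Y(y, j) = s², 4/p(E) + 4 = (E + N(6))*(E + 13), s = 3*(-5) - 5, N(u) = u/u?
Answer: 5200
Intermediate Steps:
N(u) = 1
s = -20 (s = -15 - 5 = -20)
p(E) = 4/(-4 + (1 + E)*(13 + E)) (p(E) = 4/(-4 + (E + 1)*(E + 13)) = 4/(-4 + (1 + E)*(13 + E)))
Y(y, j) = 400 (Y(y, j) = (-20)² = 400)
Y(31, p(6))*13 = 400*13 = 5200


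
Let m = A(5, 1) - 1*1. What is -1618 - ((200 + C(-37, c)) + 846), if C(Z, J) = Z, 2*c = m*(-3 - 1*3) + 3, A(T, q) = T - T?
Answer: -2627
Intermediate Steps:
A(T, q) = 0
m = -1 (m = 0 - 1*1 = 0 - 1 = -1)
c = 9/2 (c = (-(-3 - 1*3) + 3)/2 = (-(-3 - 3) + 3)/2 = (-1*(-6) + 3)/2 = (6 + 3)/2 = (½)*9 = 9/2 ≈ 4.5000)
-1618 - ((200 + C(-37, c)) + 846) = -1618 - ((200 - 37) + 846) = -1618 - (163 + 846) = -1618 - 1*1009 = -1618 - 1009 = -2627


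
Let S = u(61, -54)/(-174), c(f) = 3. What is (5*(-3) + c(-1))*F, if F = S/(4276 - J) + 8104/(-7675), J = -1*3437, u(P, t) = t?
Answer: 2416812444/190746775 ≈ 12.670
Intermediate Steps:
J = -3437
S = 9/29 (S = -54/(-174) = -54*(-1/174) = 9/29 ≈ 0.31034)
F = -201401037/190746775 (F = 9/(29*(4276 - 1*(-3437))) + 8104/(-7675) = 9/(29*(4276 + 3437)) + 8104*(-1/7675) = (9/29)/7713 - 8104/7675 = (9/29)*(1/7713) - 8104/7675 = 1/24853 - 8104/7675 = -201401037/190746775 ≈ -1.0559)
(5*(-3) + c(-1))*F = (5*(-3) + 3)*(-201401037/190746775) = (-15 + 3)*(-201401037/190746775) = -12*(-201401037/190746775) = 2416812444/190746775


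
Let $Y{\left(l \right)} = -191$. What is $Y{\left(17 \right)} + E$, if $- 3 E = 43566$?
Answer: $-14713$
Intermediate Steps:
$E = -14522$ ($E = \left(- \frac{1}{3}\right) 43566 = -14522$)
$Y{\left(17 \right)} + E = -191 - 14522 = -14713$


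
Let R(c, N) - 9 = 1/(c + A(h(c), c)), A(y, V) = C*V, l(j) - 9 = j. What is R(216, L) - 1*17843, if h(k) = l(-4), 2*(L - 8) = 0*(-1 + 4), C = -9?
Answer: -30817153/1728 ≈ -17834.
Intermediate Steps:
l(j) = 9 + j
L = 8 (L = 8 + (0*(-1 + 4))/2 = 8 + (0*3)/2 = 8 + (1/2)*0 = 8 + 0 = 8)
h(k) = 5 (h(k) = 9 - 4 = 5)
A(y, V) = -9*V
R(c, N) = 9 - 1/(8*c) (R(c, N) = 9 + 1/(c - 9*c) = 9 + 1/(-8*c) = 9 - 1/(8*c))
R(216, L) - 1*17843 = (9 - 1/8/216) - 1*17843 = (9 - 1/8*1/216) - 17843 = (9 - 1/1728) - 17843 = 15551/1728 - 17843 = -30817153/1728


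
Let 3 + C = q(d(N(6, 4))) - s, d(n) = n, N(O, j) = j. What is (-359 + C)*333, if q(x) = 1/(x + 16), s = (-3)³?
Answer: -2230767/20 ≈ -1.1154e+5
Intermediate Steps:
s = -27
q(x) = 1/(16 + x)
C = 481/20 (C = -3 + (1/(16 + 4) - 1*(-27)) = -3 + (1/20 + 27) = -3 + 541/20 = 481/20 ≈ 24.050)
(-359 + C)*333 = (-359 + 481/20)*333 = -6699/20*333 = -2230767/20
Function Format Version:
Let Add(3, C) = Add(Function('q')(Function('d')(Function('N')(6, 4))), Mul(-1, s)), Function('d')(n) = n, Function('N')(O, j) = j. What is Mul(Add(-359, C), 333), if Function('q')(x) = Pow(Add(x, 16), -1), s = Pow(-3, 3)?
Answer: Rational(-2230767, 20) ≈ -1.1154e+5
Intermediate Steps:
s = -27
Function('q')(x) = Pow(Add(16, x), -1)
C = Rational(481, 20) (C = Add(-3, Add(Pow(Add(16, 4), -1), Mul(-1, -27))) = Add(-3, Add(Pow(20, -1), 27)) = Add(-3, Add(Rational(1, 20), 27)) = Add(-3, Rational(541, 20)) = Rational(481, 20) ≈ 24.050)
Mul(Add(-359, C), 333) = Mul(Add(-359, Rational(481, 20)), 333) = Mul(Rational(-6699, 20), 333) = Rational(-2230767, 20)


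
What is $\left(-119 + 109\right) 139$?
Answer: $-1390$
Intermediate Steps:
$\left(-119 + 109\right) 139 = \left(-10\right) 139 = -1390$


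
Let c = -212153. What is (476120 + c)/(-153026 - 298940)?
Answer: -263967/451966 ≈ -0.58404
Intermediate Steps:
(476120 + c)/(-153026 - 298940) = (476120 - 212153)/(-153026 - 298940) = 263967/(-451966) = 263967*(-1/451966) = -263967/451966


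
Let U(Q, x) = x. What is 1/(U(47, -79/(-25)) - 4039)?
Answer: -25/100896 ≈ -0.00024778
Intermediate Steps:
1/(U(47, -79/(-25)) - 4039) = 1/(-79/(-25) - 4039) = 1/(-79*(-1/25) - 4039) = 1/(79/25 - 4039) = 1/(-100896/25) = -25/100896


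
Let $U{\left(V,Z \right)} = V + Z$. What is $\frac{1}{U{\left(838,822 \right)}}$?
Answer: $\frac{1}{1660} \approx 0.00060241$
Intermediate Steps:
$\frac{1}{U{\left(838,822 \right)}} = \frac{1}{838 + 822} = \frac{1}{1660}$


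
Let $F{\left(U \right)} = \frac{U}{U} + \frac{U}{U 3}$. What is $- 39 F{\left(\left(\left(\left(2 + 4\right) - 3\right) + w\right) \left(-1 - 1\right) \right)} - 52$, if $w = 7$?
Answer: $-104$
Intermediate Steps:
$F{\left(U \right)} = \frac{4}{3}$ ($F{\left(U \right)} = 1 + \frac{U}{3 U} = 1 + U \frac{1}{3 U} = 1 + \frac{1}{3} = \frac{4}{3}$)
$- 39 F{\left(\left(\left(\left(2 + 4\right) - 3\right) + w\right) \left(-1 - 1\right) \right)} - 52 = \left(-39\right) \frac{4}{3} - 52 = -52 - 52 = -104$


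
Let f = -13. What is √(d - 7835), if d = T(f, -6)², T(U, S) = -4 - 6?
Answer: I*√7735 ≈ 87.949*I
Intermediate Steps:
T(U, S) = -10
d = 100 (d = (-10)² = 100)
√(d - 7835) = √(100 - 7835) = √(-7735) = I*√7735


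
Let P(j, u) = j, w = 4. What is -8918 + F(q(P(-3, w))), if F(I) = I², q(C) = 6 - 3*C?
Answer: -8693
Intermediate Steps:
-8918 + F(q(P(-3, w))) = -8918 + (6 - 3*(-3))² = -8918 + (6 + 9)² = -8918 + 15² = -8918 + 225 = -8693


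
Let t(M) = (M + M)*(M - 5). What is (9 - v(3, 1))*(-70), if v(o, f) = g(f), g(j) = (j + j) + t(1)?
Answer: -1050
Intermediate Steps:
t(M) = 2*M*(-5 + M) (t(M) = (2*M)*(-5 + M) = 2*M*(-5 + M))
g(j) = -8 + 2*j (g(j) = (j + j) + 2*1*(-5 + 1) = 2*j + 2*1*(-4) = 2*j - 8 = -8 + 2*j)
v(o, f) = -8 + 2*f
(9 - v(3, 1))*(-70) = (9 - (-8 + 2*1))*(-70) = (9 - (-8 + 2))*(-70) = (9 - 1*(-6))*(-70) = (9 + 6)*(-70) = 15*(-70) = -1050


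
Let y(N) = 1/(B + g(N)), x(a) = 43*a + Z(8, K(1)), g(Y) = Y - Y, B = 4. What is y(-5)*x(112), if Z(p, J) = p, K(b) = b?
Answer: 1206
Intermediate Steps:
g(Y) = 0
x(a) = 8 + 43*a (x(a) = 43*a + 8 = 8 + 43*a)
y(N) = 1/4 (y(N) = 1/(4 + 0) = 1/4)
y(-5)*x(112) = (8 + 43*112)/4 = (8 + 4816)/4 = (1/4)*4824 = 1206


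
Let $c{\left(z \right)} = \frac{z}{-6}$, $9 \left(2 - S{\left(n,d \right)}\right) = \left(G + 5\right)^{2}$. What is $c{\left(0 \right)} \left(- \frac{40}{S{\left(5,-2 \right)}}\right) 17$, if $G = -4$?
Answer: $0$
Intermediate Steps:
$S{\left(n,d \right)} = \frac{17}{9}$ ($S{\left(n,d \right)} = 2 - \frac{\left(-4 + 5\right)^{2}}{9} = 2 - \frac{1^{2}}{9} = 2 - \frac{1}{9} = \frac{17}{9}$)
$c{\left(z \right)} = - \frac{z}{6}$ ($c{\left(z \right)} = z \left(- \frac{1}{6}\right) = - \frac{z}{6}$)
$c{\left(0 \right)} \left(- \frac{40}{S{\left(5,-2 \right)}}\right) 17 = \left(- \frac{1}{6}\right) 0 \left(- \frac{40}{\frac{17}{9}}\right) 17 = 0 \left(- \frac{40 \cdot 9}{17}\right) 17 = 0 \left(\left(-1\right) \frac{360}{17}\right) 17 = 0 \left(- \frac{360}{17}\right) 17 = 0 \cdot 17 = 0$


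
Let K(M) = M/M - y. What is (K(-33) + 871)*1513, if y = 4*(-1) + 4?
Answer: 1319336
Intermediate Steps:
y = 0 (y = -4 + 4 = 0)
K(M) = 1 (K(M) = M/M - 1*0 = 1 + 0 = 1)
(K(-33) + 871)*1513 = (1 + 871)*1513 = 872*1513 = 1319336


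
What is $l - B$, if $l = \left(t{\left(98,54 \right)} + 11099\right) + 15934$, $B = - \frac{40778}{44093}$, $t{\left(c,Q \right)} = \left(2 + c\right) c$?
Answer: $\frac{1624118247}{44093} \approx 36834.0$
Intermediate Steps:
$t{\left(c,Q \right)} = c \left(2 + c\right)$
$B = - \frac{40778}{44093}$ ($B = \left(-40778\right) \frac{1}{44093} = - \frac{40778}{44093} \approx -0.92482$)
$l = 36833$ ($l = \left(98 \left(2 + 98\right) + 11099\right) + 15934 = \left(98 \cdot 100 + 11099\right) + 15934 = \left(9800 + 11099\right) + 15934 = 20899 + 15934 = 36833$)
$l - B = 36833 - - \frac{40778}{44093} = 36833 + \frac{40778}{44093} = \frac{1624118247}{44093}$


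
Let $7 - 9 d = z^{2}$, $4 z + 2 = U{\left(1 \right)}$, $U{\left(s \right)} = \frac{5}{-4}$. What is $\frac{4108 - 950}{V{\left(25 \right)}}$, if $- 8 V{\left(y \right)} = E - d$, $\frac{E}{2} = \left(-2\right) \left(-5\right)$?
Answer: $- \frac{19402752}{14819} \approx -1309.3$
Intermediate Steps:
$U{\left(s \right)} = - \frac{5}{4}$ ($U{\left(s \right)} = 5 \left(- \frac{1}{4}\right) = - \frac{5}{4}$)
$z = - \frac{13}{16}$ ($z = - \frac{1}{2} + \frac{1}{4} \left(- \frac{5}{4}\right) = - \frac{1}{2} - \frac{5}{16} = - \frac{13}{16} \approx -0.8125$)
$E = 20$ ($E = 2 \left(\left(-2\right) \left(-5\right)\right) = 2 \cdot 10 = 20$)
$d = \frac{541}{768}$ ($d = \frac{7}{9} - \frac{\left(- \frac{13}{16}\right)^{2}}{9} = \frac{7}{9} - \frac{169}{2304} = \frac{541}{768} \approx 0.70443$)
$V{\left(y \right)} = - \frac{14819}{6144}$ ($V{\left(y \right)} = - \frac{20 - \frac{541}{768}}{8} = \left(- \frac{1}{8}\right) \frac{14819}{768} = - \frac{14819}{6144}$)
$\frac{4108 - 950}{V{\left(25 \right)}} = \frac{4108 - 950}{- \frac{14819}{6144}} = \left(4108 - 950\right) \left(- \frac{6144}{14819}\right) = 3158 \left(- \frac{6144}{14819}\right) = - \frac{19402752}{14819}$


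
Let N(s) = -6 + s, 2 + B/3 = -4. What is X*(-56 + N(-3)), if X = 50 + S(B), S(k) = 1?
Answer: -3315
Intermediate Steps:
B = -18 (B = -6 + 3*(-4) = -6 - 12 = -18)
X = 51 (X = 50 + 1 = 51)
X*(-56 + N(-3)) = 51*(-56 + (-6 - 3)) = 51*(-56 - 9) = 51*(-65) = -3315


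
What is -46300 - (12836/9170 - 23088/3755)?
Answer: -159410058722/3443335 ≈ -46295.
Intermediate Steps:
-46300 - (12836/9170 - 23088/3755) = -46300 - (12836*(1/9170) - 23088*1/3755) = -46300 - (6418/4585 - 23088/3755) = -46300 - 1*(-16351778/3443335) = -46300 + 16351778/3443335 = -159410058722/3443335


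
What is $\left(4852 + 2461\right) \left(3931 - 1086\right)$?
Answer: $20805485$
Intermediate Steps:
$\left(4852 + 2461\right) \left(3931 - 1086\right) = 7313 \cdot 2845 = 20805485$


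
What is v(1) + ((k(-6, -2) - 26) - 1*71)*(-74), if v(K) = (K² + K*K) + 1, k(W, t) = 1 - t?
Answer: 6959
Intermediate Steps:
v(K) = 1 + 2*K² (v(K) = (K² + K²) + 1 = 2*K² + 1 = 1 + 2*K²)
v(1) + ((k(-6, -2) - 26) - 1*71)*(-74) = (1 + 2*1²) + (((1 - 1*(-2)) - 26) - 1*71)*(-74) = (1 + 2*1) + (((1 + 2) - 26) - 71)*(-74) = (1 + 2) + ((3 - 26) - 71)*(-74) = 3 + (-23 - 71)*(-74) = 3 - 94*(-74) = 3 + 6956 = 6959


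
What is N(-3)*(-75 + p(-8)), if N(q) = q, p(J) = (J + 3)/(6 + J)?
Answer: 435/2 ≈ 217.50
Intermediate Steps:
p(J) = (3 + J)/(6 + J)
N(-3)*(-75 + p(-8)) = -3*(-75 + (3 - 8)/(6 - 8)) = -3*(-75 - 5/(-2)) = -3*(-75 - ½*(-5)) = -3*(-75 + 5/2) = -3*(-145/2) = 435/2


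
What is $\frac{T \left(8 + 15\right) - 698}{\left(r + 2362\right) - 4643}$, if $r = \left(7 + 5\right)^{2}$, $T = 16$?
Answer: $\frac{330}{2137} \approx 0.15442$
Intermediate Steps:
$r = 144$ ($r = 12^{2} = 144$)
$\frac{T \left(8 + 15\right) - 698}{\left(r + 2362\right) - 4643} = \frac{16 \left(8 + 15\right) - 698}{\left(144 + 2362\right) - 4643} = \frac{16 \cdot 23 - 698}{2506 - 4643} = \frac{368 - 698}{-2137} = \left(-330\right) \left(- \frac{1}{2137}\right) = \frac{330}{2137}$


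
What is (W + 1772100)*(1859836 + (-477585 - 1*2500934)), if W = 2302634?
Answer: -4558335655322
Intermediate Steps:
(W + 1772100)*(1859836 + (-477585 - 1*2500934)) = (2302634 + 1772100)*(1859836 + (-477585 - 1*2500934)) = 4074734*(1859836 + (-477585 - 2500934)) = 4074734*(1859836 - 2978519) = 4074734*(-1118683) = -4558335655322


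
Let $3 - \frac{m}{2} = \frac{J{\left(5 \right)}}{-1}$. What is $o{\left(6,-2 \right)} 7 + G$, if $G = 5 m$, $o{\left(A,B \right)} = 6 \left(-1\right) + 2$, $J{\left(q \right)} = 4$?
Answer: $42$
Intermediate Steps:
$m = 14$ ($m = 6 - 2 \frac{4}{-1} = 6 - 2 \cdot 4 \left(-1\right) = 6 - -8 = 6 + 8 = 14$)
$o{\left(A,B \right)} = -4$ ($o{\left(A,B \right)} = -6 + 2 = -4$)
$G = 70$ ($G = 5 \cdot 14 = 70$)
$o{\left(6,-2 \right)} 7 + G = \left(-4\right) 7 + 70 = -28 + 70 = 42$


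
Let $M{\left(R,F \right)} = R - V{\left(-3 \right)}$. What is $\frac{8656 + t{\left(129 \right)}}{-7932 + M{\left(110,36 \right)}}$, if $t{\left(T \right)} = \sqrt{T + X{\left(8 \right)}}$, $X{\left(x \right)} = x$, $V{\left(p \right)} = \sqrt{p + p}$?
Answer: $- \frac{33853616}{30591845} - \frac{3911 \sqrt{137}}{30591845} + \frac{i \sqrt{822}}{61183690} + \frac{4328 i \sqrt{6}}{30591845} \approx -1.1081 + 0.00034701 i$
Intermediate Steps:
$V{\left(p \right)} = \sqrt{2} \sqrt{p}$ ($V{\left(p \right)} = \sqrt{2 p} = \sqrt{2} \sqrt{p}$)
$M{\left(R,F \right)} = R - i \sqrt{6}$ ($M{\left(R,F \right)} = R - \sqrt{2} \sqrt{-3} = R - \sqrt{2} i \sqrt{3} = R - i \sqrt{6}$)
$t{\left(T \right)} = \sqrt{8 + T}$ ($t{\left(T \right)} = \sqrt{T + 8} = \sqrt{8 + T}$)
$\frac{8656 + t{\left(129 \right)}}{-7932 + M{\left(110,36 \right)}} = \frac{8656 + \sqrt{8 + 129}}{-7932 + \left(110 - i \sqrt{6}\right)} = \frac{8656 + \sqrt{137}}{-7822 - i \sqrt{6}}$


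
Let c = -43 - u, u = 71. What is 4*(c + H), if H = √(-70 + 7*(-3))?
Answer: -456 + 4*I*√91 ≈ -456.0 + 38.158*I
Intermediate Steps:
c = -114 (c = -43 - 1*71 = -43 - 71 = -114)
H = I*√91 (H = √(-70 - 21) = √(-91) = I*√91 ≈ 9.5394*I)
4*(c + H) = 4*(-114 + I*√91) = -456 + 4*I*√91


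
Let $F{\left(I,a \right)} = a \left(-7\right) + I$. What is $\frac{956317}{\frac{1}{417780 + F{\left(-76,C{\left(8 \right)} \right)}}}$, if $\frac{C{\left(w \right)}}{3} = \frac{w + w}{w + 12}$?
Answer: $\frac{1997206850212}{5} \approx 3.9944 \cdot 10^{11}$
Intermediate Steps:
$C{\left(w \right)} = \frac{6 w}{12 + w}$ ($C{\left(w \right)} = 3 \frac{w + w}{w + 12} = 3 \frac{2 w}{12 + w} = \frac{6 w}{12 + w}$)
$F{\left(I,a \right)} = I - 7 a$ ($F{\left(I,a \right)} = - 7 a + I = I - 7 a$)
$\frac{956317}{\frac{1}{417780 + F{\left(-76,C{\left(8 \right)} \right)}}} = \frac{956317}{\frac{1}{417780 - \left(76 + 7 \cdot 6 \cdot 8 \frac{1}{12 + 8}\right)}} = \frac{956317}{\frac{1}{417780 - \left(76 + 7 \cdot 6 \cdot 8 \cdot \frac{1}{20}\right)}} = \frac{956317}{\frac{1}{417780 - \frac{464}{5}}} = \frac{956317}{\frac{1}{\frac{2088436}{5}}} = \frac{956317}{\frac{5}{2088436}} = 956317 \cdot \frac{2088436}{5} = \frac{1997206850212}{5}$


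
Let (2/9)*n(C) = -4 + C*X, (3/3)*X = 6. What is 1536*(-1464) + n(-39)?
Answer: -2249775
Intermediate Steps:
X = 6
n(C) = -18 + 27*C (n(C) = 9*(-4 + C*6)/2 = 9*(-4 + 6*C)/2 = -18 + 27*C)
1536*(-1464) + n(-39) = 1536*(-1464) + (-18 + 27*(-39)) = -2248704 + (-18 - 1053) = -2248704 - 1071 = -2249775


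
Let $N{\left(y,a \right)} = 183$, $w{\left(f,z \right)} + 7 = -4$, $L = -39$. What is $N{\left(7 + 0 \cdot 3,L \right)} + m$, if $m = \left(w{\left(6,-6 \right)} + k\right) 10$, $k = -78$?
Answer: $-707$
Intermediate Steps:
$w{\left(f,z \right)} = -11$ ($w{\left(f,z \right)} = -7 - 4 = -11$)
$m = -890$ ($m = \left(-11 - 78\right) 10 = \left(-89\right) 10 = -890$)
$N{\left(7 + 0 \cdot 3,L \right)} + m = 183 - 890 = -707$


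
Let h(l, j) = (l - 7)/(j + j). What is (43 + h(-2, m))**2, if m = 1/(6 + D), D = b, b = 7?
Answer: 961/4 ≈ 240.25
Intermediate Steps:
D = 7
m = 1/13 (m = 1/(6 + 7) = 1/13 ≈ 0.076923)
h(l, j) = (-7 + l)/(2*j) (h(l, j) = (-7 + l)/((2*j)) = (-7 + l)*(1/(2*j)) = (-7 + l)/(2*j))
(43 + h(-2, m))**2 = (43 + (-7 - 2)/(2*(1/13)))**2 = (43 + (1/2)*13*(-9))**2 = (43 - 117/2)**2 = (-31/2)**2 = 961/4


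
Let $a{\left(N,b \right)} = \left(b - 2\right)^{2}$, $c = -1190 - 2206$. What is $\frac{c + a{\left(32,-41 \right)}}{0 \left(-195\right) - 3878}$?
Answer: $\frac{221}{554} \approx 0.39892$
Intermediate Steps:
$c = -3396$ ($c = -1190 - 2206 = -3396$)
$a{\left(N,b \right)} = \left(-2 + b\right)^{2}$
$\frac{c + a{\left(32,-41 \right)}}{0 \left(-195\right) - 3878} = \frac{-3396 + \left(-2 - 41\right)^{2}}{0 \left(-195\right) - 3878} = \frac{-3396 + \left(-43\right)^{2}}{0 - 3878} = \frac{-3396 + 1849}{-3878} = \left(-1547\right) \left(- \frac{1}{3878}\right) = \frac{221}{554}$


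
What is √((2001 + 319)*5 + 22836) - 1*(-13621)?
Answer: 13621 + 2*√8609 ≈ 13807.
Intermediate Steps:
√((2001 + 319)*5 + 22836) - 1*(-13621) = √(2320*5 + 22836) + 13621 = √(11600 + 22836) + 13621 = √34436 + 13621 = 2*√8609 + 13621 = 13621 + 2*√8609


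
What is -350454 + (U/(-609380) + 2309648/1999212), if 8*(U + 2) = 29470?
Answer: -426949631936386781/1218279808560 ≈ -3.5045e+5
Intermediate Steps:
U = 14727/4 (U = -2 + (⅛)*29470 = -2 + 14735/4 = 14727/4 ≈ 3681.8)
-350454 + (U/(-609380) + 2309648/1999212) = -350454 + ((14727/4)/(-609380) + 2309648/1999212) = -350454 + ((14727/4)*(-1/609380) + 2309648*(1/1999212)) = -350454 + (-14727/2437520 + 577412/499803) = -350454 + 1400092699459/1218279808560 = -426949631936386781/1218279808560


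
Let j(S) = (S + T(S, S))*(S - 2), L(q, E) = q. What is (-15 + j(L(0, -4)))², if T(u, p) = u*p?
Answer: 225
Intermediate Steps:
T(u, p) = p*u
j(S) = (-2 + S)*(S + S²) (j(S) = (S + S*S)*(S - 2) = (S + S²)*(-2 + S) = (-2 + S)*(S + S²))
(-15 + j(L(0, -4)))² = (-15 + 0*(-2 + 0² - 1*0))² = (-15 + 0*(-2 + 0 + 0))² = (-15 + 0*(-2))² = (-15 + 0)² = (-15)² = 225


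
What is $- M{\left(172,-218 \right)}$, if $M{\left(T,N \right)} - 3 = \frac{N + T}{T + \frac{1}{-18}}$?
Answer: $- \frac{8457}{3095} \approx -2.7325$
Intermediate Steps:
$M{\left(T,N \right)} = 3 + \frac{N + T}{- \frac{1}{18} + T}$ ($M{\left(T,N \right)} = 3 + \frac{N + T}{T + \frac{1}{-18}} = 3 + \frac{N + T}{T - \frac{1}{18}} = 3 + \frac{N + T}{- \frac{1}{18} + T}$)
$- M{\left(172,-218 \right)} = - \frac{3 \left(-1 + 6 \left(-218\right) + 24 \cdot 172\right)}{-1 + 18 \cdot 172} = - \frac{3 \left(-1 - 1308 + 4128\right)}{-1 + 3096} = - \frac{3 \cdot 2819}{3095} = \left(-1\right) \frac{8457}{3095} = - \frac{8457}{3095}$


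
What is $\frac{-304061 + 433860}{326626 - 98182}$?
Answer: $\frac{129799}{228444} \approx 0.56819$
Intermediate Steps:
$\frac{-304061 + 433860}{326626 - 98182} = \frac{129799}{228444}$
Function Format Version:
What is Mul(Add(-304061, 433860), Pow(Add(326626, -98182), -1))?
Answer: Rational(129799, 228444) ≈ 0.56819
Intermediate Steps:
Mul(Add(-304061, 433860), Pow(Add(326626, -98182), -1)) = Mul(129799, Pow(228444, -1)) = Mul(129799, Rational(1, 228444)) = Rational(129799, 228444)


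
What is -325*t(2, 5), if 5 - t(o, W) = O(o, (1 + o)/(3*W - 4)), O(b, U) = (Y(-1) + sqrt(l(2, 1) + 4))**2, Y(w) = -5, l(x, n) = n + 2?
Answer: 8775 - 3250*sqrt(7) ≈ 176.31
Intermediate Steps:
l(x, n) = 2 + n
O(b, U) = (-5 + sqrt(7))**2 (O(b, U) = (-5 + sqrt((2 + 1) + 4))**2 = (-5 + sqrt(3 + 4))**2 = (-5 + sqrt(7))**2)
t(o, W) = 5 - (5 - sqrt(7))**2
-325*t(2, 5) = -325*(-27 + 10*sqrt(7)) = 8775 - 3250*sqrt(7)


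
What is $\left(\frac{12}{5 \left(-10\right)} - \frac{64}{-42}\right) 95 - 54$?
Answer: $\frac{7136}{105} \approx 67.962$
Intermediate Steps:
$\left(\frac{12}{5 \left(-10\right)} - \frac{64}{-42}\right) 95 - 54 = \left(\frac{12}{-50} - - \frac{32}{21}\right) 95 - 54 = \left(12 \left(- \frac{1}{50}\right) + \frac{32}{21}\right) 95 - 54 = \left(- \frac{6}{25} + \frac{32}{21}\right) 95 - 54 = \frac{674}{525} \cdot 95 - 54 = \frac{12806}{105} - 54 = \frac{7136}{105}$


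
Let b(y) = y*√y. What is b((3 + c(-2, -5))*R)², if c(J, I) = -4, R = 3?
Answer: -27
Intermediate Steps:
b(y) = y^(3/2)
b((3 + c(-2, -5))*R)² = (((3 - 4)*3)^(3/2))² = ((-1*3)^(3/2))² = ((-3)^(3/2))² = (-3*I*√3)² = -27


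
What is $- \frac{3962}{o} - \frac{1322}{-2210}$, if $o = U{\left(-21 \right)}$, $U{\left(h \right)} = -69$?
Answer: $\frac{4423619}{76245} \approx 58.018$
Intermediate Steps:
$o = -69$
$- \frac{3962}{o} - \frac{1322}{-2210} = - \frac{3962}{-69} - \frac{1322}{-2210} = \left(-3962\right) \left(- \frac{1}{69}\right) - - \frac{661}{1105} = \frac{3962}{69} + \frac{661}{1105} = \frac{4423619}{76245}$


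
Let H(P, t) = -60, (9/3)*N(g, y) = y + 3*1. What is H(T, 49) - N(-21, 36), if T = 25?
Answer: -73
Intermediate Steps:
N(g, y) = 1 + y/3 (N(g, y) = (y + 3*1)/3 = (y + 3)/3 = (3 + y)/3 = 1 + y/3)
H(T, 49) - N(-21, 36) = -60 - (1 + (1/3)*36) = -60 - (1 + 12) = -60 - 1*13 = -60 - 13 = -73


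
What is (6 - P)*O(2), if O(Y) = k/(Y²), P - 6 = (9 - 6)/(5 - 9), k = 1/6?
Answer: 1/32 ≈ 0.031250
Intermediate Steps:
k = ⅙ ≈ 0.16667
P = 21/4 (P = 6 + (9 - 6)/(5 - 9) = 6 + 3/(-4) = 6 + 3*(-¼) = 6 - ¾ = 21/4 ≈ 5.2500)
O(Y) = 1/(6*Y²) (O(Y) = 1/(6*(Y²)) = 1/(6*Y²))
(6 - P)*O(2) = (6 - 1*21/4)*((⅙)/2²) = (6 - 21/4)*((⅙)*(¼)) = (¾)*(1/24) = 1/32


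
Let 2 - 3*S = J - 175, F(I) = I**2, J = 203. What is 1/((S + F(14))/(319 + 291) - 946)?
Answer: -915/865309 ≈ -0.0010574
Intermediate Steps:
S = -26/3 (S = 2/3 - (203 - 175)/3 = 2/3 - 1/3*28 = 2/3 - 28/3 = -26/3 ≈ -8.6667)
1/((S + F(14))/(319 + 291) - 946) = 1/((-26/3 + 14**2)/(319 + 291) - 946) = 1/((-26/3 + 196)/610 - 946) = 1/((562/3)*(1/610) - 946) = 1/(281/915 - 946) = 1/(-865309/915) = -915/865309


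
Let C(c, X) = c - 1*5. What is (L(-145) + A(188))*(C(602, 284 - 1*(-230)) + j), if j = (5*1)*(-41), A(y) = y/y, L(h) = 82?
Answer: 32536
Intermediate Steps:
C(c, X) = -5 + c (C(c, X) = c - 5 = -5 + c)
A(y) = 1
j = -205 (j = 5*(-41) = -205)
(L(-145) + A(188))*(C(602, 284 - 1*(-230)) + j) = (82 + 1)*((-5 + 602) - 205) = 83*(597 - 205) = 83*392 = 32536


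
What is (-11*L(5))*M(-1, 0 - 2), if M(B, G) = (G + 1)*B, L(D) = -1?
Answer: 11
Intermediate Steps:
M(B, G) = B*(1 + G) (M(B, G) = (1 + G)*B = B*(1 + G))
(-11*L(5))*M(-1, 0 - 2) = (-11*(-1))*(-(1 + (0 - 2))) = 11*(-(1 - 2)) = 11*(-1*(-1)) = 11*1 = 11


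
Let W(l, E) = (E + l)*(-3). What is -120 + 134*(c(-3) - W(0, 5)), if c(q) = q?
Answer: 1488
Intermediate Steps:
W(l, E) = -3*E - 3*l
-120 + 134*(c(-3) - W(0, 5)) = -120 + 134*(-3 - (-3*5 - 3*0)) = -120 + 134*(-3 - (-15 + 0)) = -120 + 134*(-3 - 1*(-15)) = -120 + 134*(-3 + 15) = -120 + 134*12 = -120 + 1608 = 1488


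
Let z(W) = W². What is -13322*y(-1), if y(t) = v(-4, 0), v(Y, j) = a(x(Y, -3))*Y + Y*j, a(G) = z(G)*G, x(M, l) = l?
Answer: -1438776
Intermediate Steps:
a(G) = G³ (a(G) = G²*G = G³)
v(Y, j) = -27*Y + Y*j (v(Y, j) = (-3)³*Y + Y*j = -27*Y + Y*j)
y(t) = 108 (y(t) = -4*(-27 + 0) = -4*(-27) = 108)
-13322*y(-1) = -13322*108 = -1438776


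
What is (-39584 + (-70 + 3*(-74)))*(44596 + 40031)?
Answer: -3374586252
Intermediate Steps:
(-39584 + (-70 + 3*(-74)))*(44596 + 40031) = (-39584 + (-70 - 222))*84627 = (-39584 - 292)*84627 = -39876*84627 = -3374586252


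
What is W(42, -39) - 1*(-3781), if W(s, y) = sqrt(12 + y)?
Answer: 3781 + 3*I*sqrt(3) ≈ 3781.0 + 5.1962*I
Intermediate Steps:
W(42, -39) - 1*(-3781) = sqrt(12 - 39) - 1*(-3781) = sqrt(-27) + 3781 = 3*I*sqrt(3) + 3781 = 3781 + 3*I*sqrt(3)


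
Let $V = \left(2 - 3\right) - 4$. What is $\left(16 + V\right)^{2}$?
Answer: $121$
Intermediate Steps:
$V = -5$ ($V = -1 - 4 = -5$)
$\left(16 + V\right)^{2} = \left(16 - 5\right)^{2} = 11^{2} = 121$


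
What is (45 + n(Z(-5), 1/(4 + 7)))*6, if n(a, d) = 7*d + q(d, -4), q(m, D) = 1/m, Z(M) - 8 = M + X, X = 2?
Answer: 3738/11 ≈ 339.82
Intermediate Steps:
Z(M) = 10 + M (Z(M) = 8 + (M + 2) = 8 + (2 + M) = 10 + M)
n(a, d) = 1/d + 7*d (n(a, d) = 7*d + 1/d = 1/d + 7*d)
(45 + n(Z(-5), 1/(4 + 7)))*6 = (45 + (1/(1/(4 + 7)) + 7/(4 + 7)))*6 = (45 + (1/(1/11) + 7/11))*6 = (45 + (1/(1/11) + 7*(1/11)))*6 = (45 + (11 + 7/11))*6 = (45 + 128/11)*6 = (623/11)*6 = 3738/11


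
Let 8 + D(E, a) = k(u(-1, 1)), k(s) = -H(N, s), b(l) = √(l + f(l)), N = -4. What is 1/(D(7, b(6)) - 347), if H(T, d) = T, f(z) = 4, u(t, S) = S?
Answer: -1/351 ≈ -0.0028490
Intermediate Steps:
b(l) = √(4 + l) (b(l) = √(l + 4) = √(4 + l))
k(s) = 4 (k(s) = -1*(-4) = 4)
D(E, a) = -4 (D(E, a) = -8 + 4 = -4)
1/(D(7, b(6)) - 347) = 1/(-4 - 347) = 1/(-351) = -1/351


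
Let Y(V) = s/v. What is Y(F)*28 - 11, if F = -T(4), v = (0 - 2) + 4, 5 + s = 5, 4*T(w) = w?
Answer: -11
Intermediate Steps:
T(w) = w/4
s = 0 (s = -5 + 5 = 0)
v = 2 (v = -2 + 4 = 2)
F = -1 (F = -4/4 = -1*1 = -1)
Y(V) = 0 (Y(V) = 0/2 = 0*(1/2) = 0)
Y(F)*28 - 11 = 0*28 - 11 = 0 - 11 = -11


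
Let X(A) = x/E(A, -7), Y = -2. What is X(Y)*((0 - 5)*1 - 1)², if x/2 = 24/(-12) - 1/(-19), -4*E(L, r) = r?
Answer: -10656/133 ≈ -80.120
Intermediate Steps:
E(L, r) = -r/4
x = -74/19 (x = 2*(24/(-12) - 1/(-19)) = 2*(24*(-1/12) - 1*(-1/19)) = 2*(-2 + 1/19) = 2*(-37/19) = -74/19 ≈ -3.8947)
X(A) = -296/133 (X(A) = -74/(19*((-¼*(-7)))) = -74/(19*7/4) = -74/19*4/7 = -296/133)
X(Y)*((0 - 5)*1 - 1)² = -296*((0 - 5)*1 - 1)²/133 = -296*(-5*1 - 1)²/133 = -296*(-5 - 1)²/133 = -296/133*(-6)² = -296/133*36 = -10656/133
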